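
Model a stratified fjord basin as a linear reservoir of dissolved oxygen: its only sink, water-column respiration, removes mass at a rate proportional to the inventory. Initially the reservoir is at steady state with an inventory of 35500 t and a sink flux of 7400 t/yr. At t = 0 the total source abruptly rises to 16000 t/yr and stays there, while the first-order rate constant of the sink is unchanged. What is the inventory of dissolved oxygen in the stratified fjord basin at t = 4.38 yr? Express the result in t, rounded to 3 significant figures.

Residence time τ = M₀/F₀ = 4.797 yr. The eventual steady state is M_∞ = M₀·(F₁/F₀) = 35500 × 16000/7400 = 76757 t.
The anomaly ΔM(t) = M(t) − M_∞ decays as ΔM₀·e^(−t/τ) with ΔM₀ = 35500 − 76757 = −41260 t.
At t = 4.38 yr, e^(−t/τ) = e^(−0.9130) = 0.4013, so ΔM = −16560 t and M = 76757 − 16560 = 60200 t.

60200 t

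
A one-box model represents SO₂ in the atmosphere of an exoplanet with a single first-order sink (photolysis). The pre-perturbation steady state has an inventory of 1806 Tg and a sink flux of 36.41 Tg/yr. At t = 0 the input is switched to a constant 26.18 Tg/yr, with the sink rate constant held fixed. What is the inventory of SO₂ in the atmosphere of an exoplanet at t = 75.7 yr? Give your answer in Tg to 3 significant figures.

Residence time τ = M₀/F₀ = 49.60 yr. The eventual steady state is M_∞ = M₀·(F₁/F₀) = 1806 × 26.18/36.41 = 1298.6 Tg.
The anomaly ΔM(t) = M(t) − M_∞ decays as ΔM₀·e^(−t/τ) with ΔM₀ = 1806 − 1298.6 = 507.4 Tg.
At t = 75.7 yr, e^(−t/τ) = e^(−1.526) = 0.2174, so ΔM = 110.3 Tg and M = 1298.6 + 110.3 = 1408.9 Tg.

1410 Tg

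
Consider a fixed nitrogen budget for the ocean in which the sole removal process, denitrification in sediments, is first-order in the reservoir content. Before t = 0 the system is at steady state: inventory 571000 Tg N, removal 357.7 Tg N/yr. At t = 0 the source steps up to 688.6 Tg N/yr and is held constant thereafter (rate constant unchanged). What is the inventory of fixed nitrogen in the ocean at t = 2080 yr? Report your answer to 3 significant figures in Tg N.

τ = M₀/F₀ = 571000/357.7 = 1596 yr; rate constant k = 1/τ.
New steady state M_∞ = F₁/k = F₁·τ = 688.6 × 1596 = 1.0992×10^6 Tg N.
M(t) = M_∞ + (M₀ − M_∞)·e^(−t/τ); t/τ = 2080/1596 = 1.303, so e^(−t/τ) = 0.2717.
M(t) = 1.0992×10^6 − 528200 × 0.2717 = 955690 Tg N.

956000 Tg N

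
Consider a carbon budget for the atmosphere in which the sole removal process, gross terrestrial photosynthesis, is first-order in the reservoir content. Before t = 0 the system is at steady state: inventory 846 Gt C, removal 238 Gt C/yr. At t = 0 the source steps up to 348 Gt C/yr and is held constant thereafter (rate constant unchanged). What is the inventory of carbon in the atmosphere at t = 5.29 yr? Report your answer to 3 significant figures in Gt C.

The sink rate constant is k = F₀/M₀ = 238/846 = 0.2813 yr⁻¹.
Solving dM/dt = F₁ − kM with M(0) = M₀ gives M(t) = F₁/k + (M₀ − F₁/k)·e^(−kt).
F₁/k = 348/0.2813 = 1237.0 Gt C; kt = 0.2813 × 5.29 = 1.488, e^(−kt) = 0.2258.
M(5.29) = 1237.0 + (846 − 1237.0) × 0.2258 = 1237.0 − 88.28 = 1148.7 Gt C.

1150 Gt C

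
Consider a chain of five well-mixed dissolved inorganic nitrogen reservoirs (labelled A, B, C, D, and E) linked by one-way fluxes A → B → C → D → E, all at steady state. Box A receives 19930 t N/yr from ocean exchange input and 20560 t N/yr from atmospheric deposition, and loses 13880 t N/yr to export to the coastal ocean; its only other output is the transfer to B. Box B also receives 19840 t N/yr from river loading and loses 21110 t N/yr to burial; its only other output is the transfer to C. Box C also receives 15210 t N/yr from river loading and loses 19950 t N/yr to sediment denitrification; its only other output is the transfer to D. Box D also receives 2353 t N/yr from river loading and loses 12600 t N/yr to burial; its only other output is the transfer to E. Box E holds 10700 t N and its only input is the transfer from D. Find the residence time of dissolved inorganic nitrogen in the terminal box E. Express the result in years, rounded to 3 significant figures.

Box A: F(A→B) = (19930 + 20560) − 13880 = 26610 t N/yr.
Box B: F(B→C) = (26610 + 19840) − 21110 = 25340 t N/yr.
Box C: F(C→D) = (25340 + 15210) − 19950 = 20600 t N/yr.
Box D: F(D→E) = (20600 + 2353) − 12600 = 10353 t N/yr.
Box E throughput = its input = 10353 t N/yr; τ = 10700 / 10353 = 1.034 yr.

1.03 yr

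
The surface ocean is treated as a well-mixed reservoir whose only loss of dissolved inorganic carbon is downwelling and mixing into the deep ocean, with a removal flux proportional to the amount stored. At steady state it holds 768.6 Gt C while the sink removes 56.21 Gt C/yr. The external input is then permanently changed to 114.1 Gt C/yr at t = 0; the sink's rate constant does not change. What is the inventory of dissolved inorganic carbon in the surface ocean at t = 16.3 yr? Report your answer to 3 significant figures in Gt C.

1320 Gt C

τ = M₀/F₀ = 768.6/56.21 = 13.67 yr; rate constant k = 1/τ.
New steady state M_∞ = F₁/k = F₁·τ = 114.1 × 13.67 = 1560.2 Gt C.
M(t) = M_∞ + (M₀ − M_∞)·e^(−t/τ); t/τ = 16.3/13.67 = 1.192, so e^(−t/τ) = 0.3036.
M(t) = 1560.2 − 791.6 × 0.3036 = 1319.9 Gt C.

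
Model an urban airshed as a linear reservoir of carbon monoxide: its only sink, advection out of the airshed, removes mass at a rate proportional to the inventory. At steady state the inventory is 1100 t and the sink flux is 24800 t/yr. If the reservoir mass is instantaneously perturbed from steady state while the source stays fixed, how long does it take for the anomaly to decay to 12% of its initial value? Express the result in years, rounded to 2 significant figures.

0.094 yr

For a linear reservoir the anomaly decays as exp(−t/τ) with τ = M/F = 1100/24800 = 0.04435 yr.
exp(−t/τ) = 0.12 ⇒ t = −τ ln(0.12) = 0.04435 × 2.120 = 0.09404 yr.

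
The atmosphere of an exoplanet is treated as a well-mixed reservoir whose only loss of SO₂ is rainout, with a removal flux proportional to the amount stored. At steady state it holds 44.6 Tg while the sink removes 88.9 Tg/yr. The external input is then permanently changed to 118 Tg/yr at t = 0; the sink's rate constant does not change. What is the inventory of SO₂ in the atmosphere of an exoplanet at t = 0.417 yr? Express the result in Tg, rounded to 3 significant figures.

52.8 Tg

The sink rate constant is k = F₀/M₀ = 88.9/44.6 = 1.993 yr⁻¹.
Solving dM/dt = F₁ − kM with M(0) = M₀ gives M(t) = F₁/k + (M₀ − F₁/k)·e^(−kt).
F₁/k = 118/1.993 = 59.199 Tg; kt = 1.993 × 0.417 = 0.8312, e^(−kt) = 0.4355.
M(0.417) = 59.199 + (44.6 − 59.199) × 0.4355 = 59.199 − 6.358 = 52.841 Tg.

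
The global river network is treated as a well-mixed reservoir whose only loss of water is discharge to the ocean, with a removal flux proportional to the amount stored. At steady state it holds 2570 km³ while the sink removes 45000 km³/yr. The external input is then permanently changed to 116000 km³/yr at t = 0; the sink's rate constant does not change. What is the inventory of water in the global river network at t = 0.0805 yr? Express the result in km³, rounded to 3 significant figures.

The sink rate constant is k = F₀/M₀ = 45000/2570 = 17.51 yr⁻¹.
Solving dM/dt = F₁ − kM with M(0) = M₀ gives M(t) = F₁/k + (M₀ − F₁/k)·e^(−kt).
F₁/k = 116000/17.51 = 6624.9 km³; kt = 17.51 × 0.0805 = 1.410, e^(−kt) = 0.2443.
M(0.0805) = 6624.9 + (2570 − 6624.9) × 0.2443 = 6624.9 − 990.4 = 5634.5 km³.

5630 km³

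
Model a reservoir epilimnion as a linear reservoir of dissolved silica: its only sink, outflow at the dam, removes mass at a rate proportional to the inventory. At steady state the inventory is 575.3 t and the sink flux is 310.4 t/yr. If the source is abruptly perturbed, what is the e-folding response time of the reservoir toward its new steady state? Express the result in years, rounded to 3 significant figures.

1.85 yr

For a linear reservoir the response time equals the residence time τ = M/F.
τ = 575.3 / 310.4 = 1.853 yr.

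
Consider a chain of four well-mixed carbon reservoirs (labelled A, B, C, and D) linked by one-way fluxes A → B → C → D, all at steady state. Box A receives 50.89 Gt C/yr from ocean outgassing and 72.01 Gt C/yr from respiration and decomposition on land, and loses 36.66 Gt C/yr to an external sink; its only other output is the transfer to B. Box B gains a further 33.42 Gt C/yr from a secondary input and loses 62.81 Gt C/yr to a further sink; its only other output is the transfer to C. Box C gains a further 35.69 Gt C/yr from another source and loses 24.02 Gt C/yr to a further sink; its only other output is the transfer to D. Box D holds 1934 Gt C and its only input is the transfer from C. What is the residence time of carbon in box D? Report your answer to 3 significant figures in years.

Box A: F(A→B) = (50.89 + 72.01) − 36.66 = 86.240 Gt C/yr.
Box B: F(B→C) = (86.240 + 33.42) − 62.81 = 56.850 Gt C/yr.
Box C: F(C→D) = (56.850 + 35.69) − 24.02 = 68.520 Gt C/yr.
Box D throughput = its input = 68.520 Gt C/yr; τ = 1934 / 68.520 = 28.23 yr.

28.2 yr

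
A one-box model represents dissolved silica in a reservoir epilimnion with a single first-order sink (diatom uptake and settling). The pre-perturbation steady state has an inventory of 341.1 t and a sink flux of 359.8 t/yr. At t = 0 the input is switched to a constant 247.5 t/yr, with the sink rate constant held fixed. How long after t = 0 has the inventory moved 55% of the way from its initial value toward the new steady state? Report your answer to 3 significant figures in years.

0.757 yr

τ = M₀/F₀ = 341.1/359.8 = 0.9480 yr.
The remaining gap fraction is e^(−t/τ); 55% covered ⇒ e^(−t/τ) = 0.450.
t = −τ ln(0.450) = 0.9480 × 0.7985 = 0.7570 yr.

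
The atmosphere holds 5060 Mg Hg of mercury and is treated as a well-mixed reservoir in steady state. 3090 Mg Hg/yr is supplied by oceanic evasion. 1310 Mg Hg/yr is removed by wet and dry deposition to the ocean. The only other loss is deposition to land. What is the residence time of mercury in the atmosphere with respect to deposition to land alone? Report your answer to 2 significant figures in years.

At steady state ΣF_in = ΣF_out.
ΣF_in = 3090.0 Mg Hg/yr.
Deposition to land flux = ΣF_in − (1310) = 3090.0 − 1310 = 1780 Mg Hg/yr.
τ = M / F = 5060 / 1780 = 2.843 yr.

2.8 yr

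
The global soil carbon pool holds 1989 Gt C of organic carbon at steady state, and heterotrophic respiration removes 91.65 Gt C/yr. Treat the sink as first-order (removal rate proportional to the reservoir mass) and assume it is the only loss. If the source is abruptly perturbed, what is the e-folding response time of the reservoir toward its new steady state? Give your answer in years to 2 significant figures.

22 yr

For a linear reservoir the response time equals the residence time τ = M/F.
τ = 1989 / 91.65 = 21.70 yr.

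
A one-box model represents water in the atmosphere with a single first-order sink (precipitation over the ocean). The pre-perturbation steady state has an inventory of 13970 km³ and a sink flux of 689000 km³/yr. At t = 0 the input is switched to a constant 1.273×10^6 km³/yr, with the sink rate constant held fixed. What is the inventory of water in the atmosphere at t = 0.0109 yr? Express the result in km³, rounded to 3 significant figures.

18900 km³

The sink rate constant is k = F₀/M₀ = 689000/13970 = 49.32 yr⁻¹.
Solving dM/dt = F₁ − kM with M(0) = M₀ gives M(t) = F₁/k + (M₀ − F₁/k)·e^(−kt).
F₁/k = 1.273×10^6/49.32 = 25811 km³; kt = 49.32 × 0.0109 = 0.5376, e^(−kt) = 0.5842.
M(0.0109) = 25811 + (13970 − 25811) × 0.5842 = 25811 − 6917 = 18894 km³.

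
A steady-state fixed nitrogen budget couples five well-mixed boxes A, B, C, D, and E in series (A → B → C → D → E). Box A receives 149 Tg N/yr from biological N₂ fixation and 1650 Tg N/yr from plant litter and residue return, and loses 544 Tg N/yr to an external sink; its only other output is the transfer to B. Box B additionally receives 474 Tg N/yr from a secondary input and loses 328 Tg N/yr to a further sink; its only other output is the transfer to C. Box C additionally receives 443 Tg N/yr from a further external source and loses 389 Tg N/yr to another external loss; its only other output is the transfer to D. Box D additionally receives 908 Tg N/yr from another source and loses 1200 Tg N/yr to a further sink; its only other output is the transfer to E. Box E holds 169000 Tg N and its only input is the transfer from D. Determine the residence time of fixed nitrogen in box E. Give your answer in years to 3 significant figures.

145 yr

Box A: F(A→B) = (149 + 1650) − 544 = 1255.0 Tg N/yr.
Box B: F(B→C) = (1255.0 + 474) − 328 = 1401.0 Tg N/yr.
Box C: F(C→D) = (1401.0 + 443) − 389 = 1455.0 Tg N/yr.
Box D: F(D→E) = (1455.0 + 908) − 1200 = 1163.0 Tg N/yr.
Box E throughput = its input = 1163.0 Tg N/yr; τ = 169000 / 1163.0 = 145.3 yr.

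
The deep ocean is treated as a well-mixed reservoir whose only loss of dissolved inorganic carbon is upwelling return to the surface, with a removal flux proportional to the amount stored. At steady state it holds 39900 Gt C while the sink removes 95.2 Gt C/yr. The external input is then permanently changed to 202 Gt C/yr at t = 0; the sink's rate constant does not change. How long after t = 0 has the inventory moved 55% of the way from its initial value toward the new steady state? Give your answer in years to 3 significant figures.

τ = M₀/F₀ = 39900/95.2 = 419.1 yr.
The remaining gap fraction is e^(−t/τ); 55% covered ⇒ e^(−t/τ) = 0.450.
t = −τ ln(0.450) = 419.1 × 0.7985 = 334.7 yr.

335 yr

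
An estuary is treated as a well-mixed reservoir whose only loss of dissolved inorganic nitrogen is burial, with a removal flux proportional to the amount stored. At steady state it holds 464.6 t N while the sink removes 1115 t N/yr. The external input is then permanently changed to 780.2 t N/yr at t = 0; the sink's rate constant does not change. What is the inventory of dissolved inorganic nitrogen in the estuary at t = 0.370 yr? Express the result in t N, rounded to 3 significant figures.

383 t N

The sink rate constant is k = F₀/M₀ = 1115/464.6 = 2.400 yr⁻¹.
Solving dM/dt = F₁ − kM with M(0) = M₀ gives M(t) = F₁/k + (M₀ − F₁/k)·e^(−kt).
F₁/k = 780.2/2.400 = 325.09 t N; kt = 2.400 × 0.370 = 0.8880, e^(−kt) = 0.4115.
M(0.370) = 325.09 + (464.6 − 325.09) × 0.4115 = 325.09 + 57.41 = 382.50 t N.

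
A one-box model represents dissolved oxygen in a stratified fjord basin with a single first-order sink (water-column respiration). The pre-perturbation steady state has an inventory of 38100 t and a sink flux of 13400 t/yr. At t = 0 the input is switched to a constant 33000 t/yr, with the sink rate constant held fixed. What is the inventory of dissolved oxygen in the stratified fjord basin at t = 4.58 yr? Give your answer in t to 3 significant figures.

82700 t

τ = M₀/F₀ = 38100/13400 = 2.843 yr; rate constant k = 1/τ.
New steady state M_∞ = F₁/k = F₁·τ = 33000 × 2.843 = 93828 t.
M(t) = M_∞ + (M₀ − M_∞)·e^(−t/τ); t/τ = 4.58/2.843 = 1.611, so e^(−t/τ) = 0.1997.
M(t) = 93828 − 55730 × 0.1997 = 82698 t.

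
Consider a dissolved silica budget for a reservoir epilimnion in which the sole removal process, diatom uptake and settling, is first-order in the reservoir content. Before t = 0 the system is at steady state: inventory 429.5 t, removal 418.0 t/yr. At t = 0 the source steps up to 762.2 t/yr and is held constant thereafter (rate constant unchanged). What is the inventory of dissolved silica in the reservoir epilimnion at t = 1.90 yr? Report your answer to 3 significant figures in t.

728 t

Residence time τ = M₀/F₀ = 1.028 yr. The eventual steady state is M_∞ = M₀·(F₁/F₀) = 429.5 × 762.2/418.0 = 783.17 t.
The anomaly ΔM(t) = M(t) − M_∞ decays as ΔM₀·e^(−t/τ) with ΔM₀ = 429.5 − 783.17 = −353.7 t.
At t = 1.90 yr, e^(−t/τ) = e^(−1.849) = 0.1574, so ΔM = −55.66 t and M = 783.17 − 55.66 = 727.51 t.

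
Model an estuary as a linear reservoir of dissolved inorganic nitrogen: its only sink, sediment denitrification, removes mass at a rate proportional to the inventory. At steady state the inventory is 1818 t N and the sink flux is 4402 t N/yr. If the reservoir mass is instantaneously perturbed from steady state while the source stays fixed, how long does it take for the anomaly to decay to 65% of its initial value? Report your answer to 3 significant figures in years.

0.178 yr

For a linear reservoir the anomaly decays as exp(−t/τ) with τ = M/F = 1818/4402 = 0.4130 yr.
exp(−t/τ) = 0.65 ⇒ t = −τ ln(0.65) = 0.4130 × 0.4308 = 0.1779 yr.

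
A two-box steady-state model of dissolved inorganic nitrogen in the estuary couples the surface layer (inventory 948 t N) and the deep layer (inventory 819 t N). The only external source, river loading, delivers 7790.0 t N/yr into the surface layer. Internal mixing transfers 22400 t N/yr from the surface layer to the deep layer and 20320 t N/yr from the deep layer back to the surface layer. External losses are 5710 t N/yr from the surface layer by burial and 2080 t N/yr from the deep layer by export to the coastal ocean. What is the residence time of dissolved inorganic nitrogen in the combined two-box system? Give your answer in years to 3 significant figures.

0.227 yr

Residence time in the combined system uses the total inventory and the total *external* removal — internal exchanges between the two boxes cancel.
M_total = 948 + 819 = 1767.0 t N.
ΣF_external_out = 5710 + 2080 = 7790.0 t N/yr.
τ = M_total / ΣF_ext = 1767.0 / 7790.0 = 0.2268 yr.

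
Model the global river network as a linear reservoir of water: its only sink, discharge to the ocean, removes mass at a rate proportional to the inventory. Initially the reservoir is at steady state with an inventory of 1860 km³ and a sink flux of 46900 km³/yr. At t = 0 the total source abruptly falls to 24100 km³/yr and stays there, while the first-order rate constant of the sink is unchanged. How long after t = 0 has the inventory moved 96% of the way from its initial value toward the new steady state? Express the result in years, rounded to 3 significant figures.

0.128 yr

τ = M₀/F₀ = 1860/46900 = 0.03966 yr.
The remaining gap fraction is e^(−t/τ); 96% covered ⇒ e^(−t/τ) = 0.0400.
t = −τ ln(0.0400) = 0.03966 × 3.219 = 0.1277 yr.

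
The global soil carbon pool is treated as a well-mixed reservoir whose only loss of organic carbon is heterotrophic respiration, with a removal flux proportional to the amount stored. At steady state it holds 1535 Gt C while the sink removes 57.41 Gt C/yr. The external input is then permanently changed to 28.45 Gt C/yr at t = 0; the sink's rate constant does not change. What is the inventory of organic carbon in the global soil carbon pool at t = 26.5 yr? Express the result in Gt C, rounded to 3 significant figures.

1050 Gt C

The sink rate constant is k = F₀/M₀ = 57.41/1535 = 0.03740 yr⁻¹.
Solving dM/dt = F₁ − kM with M(0) = M₀ gives M(t) = F₁/k + (M₀ − F₁/k)·e^(−kt).
F₁/k = 28.45/0.03740 = 760.68 Gt C; kt = 0.03740 × 26.5 = 0.9911, e^(−kt) = 0.3712.
M(26.5) = 760.68 + (1535 − 760.68) × 0.3712 = 760.68 + 287.4 = 1048.1 Gt C.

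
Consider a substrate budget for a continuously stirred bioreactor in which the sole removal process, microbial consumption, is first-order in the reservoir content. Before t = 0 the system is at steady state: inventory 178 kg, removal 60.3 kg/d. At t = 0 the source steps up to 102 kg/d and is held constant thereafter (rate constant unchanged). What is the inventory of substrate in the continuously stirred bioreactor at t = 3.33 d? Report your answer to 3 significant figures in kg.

261 kg

τ = M₀/F₀ = 178/60.3 = 2.952 d; rate constant k = 1/τ.
New steady state M_∞ = F₁/k = F₁·τ = 102 × 2.952 = 301.09 kg.
M(t) = M_∞ + (M₀ − M_∞)·e^(−t/τ); t/τ = 3.33/2.952 = 1.128, so e^(−t/τ) = 0.3237.
M(t) = 301.09 − 123.1 × 0.3237 = 261.25 kg.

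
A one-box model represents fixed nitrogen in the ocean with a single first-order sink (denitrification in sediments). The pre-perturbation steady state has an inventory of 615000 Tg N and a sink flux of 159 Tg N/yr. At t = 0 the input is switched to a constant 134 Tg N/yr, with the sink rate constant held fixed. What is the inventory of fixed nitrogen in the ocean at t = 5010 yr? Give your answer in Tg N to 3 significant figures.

545000 Tg N

The sink rate constant is k = F₀/M₀ = 159/615000 = 0.0002585 yr⁻¹.
Solving dM/dt = F₁ − kM with M(0) = M₀ gives M(t) = F₁/k + (M₀ − F₁/k)·e^(−kt).
F₁/k = 134/0.0002585 = 518300 Tg N; kt = 0.0002585 × 5010 = 1.295, e^(−kt) = 0.2738.
M(5010) = 518300 + (615000 − 518300) × 0.2738 = 518300 + 26480 = 544780 Tg N.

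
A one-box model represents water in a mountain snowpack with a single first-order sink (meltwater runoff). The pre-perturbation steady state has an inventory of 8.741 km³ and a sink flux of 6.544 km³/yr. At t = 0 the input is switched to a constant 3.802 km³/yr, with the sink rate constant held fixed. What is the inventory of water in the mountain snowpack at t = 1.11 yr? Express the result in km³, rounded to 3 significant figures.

6.67 km³

Residence time τ = M₀/F₀ = 1.336 yr. The eventual steady state is M_∞ = M₀·(F₁/F₀) = 8.741 × 3.802/6.544 = 5.0784 km³.
The anomaly ΔM(t) = M(t) − M_∞ decays as ΔM₀·e^(−t/τ) with ΔM₀ = 8.741 − 5.0784 = 3.663 km³.
At t = 1.11 yr, e^(−t/τ) = e^(−0.8310) = 0.4356, so ΔM = 1.595 km³ and M = 5.0784 + 1.595 = 6.6739 km³.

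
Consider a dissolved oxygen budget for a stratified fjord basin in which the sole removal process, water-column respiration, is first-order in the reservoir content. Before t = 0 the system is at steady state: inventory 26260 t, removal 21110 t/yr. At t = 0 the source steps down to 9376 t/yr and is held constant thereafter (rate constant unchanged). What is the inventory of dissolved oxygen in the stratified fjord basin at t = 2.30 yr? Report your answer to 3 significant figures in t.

14000 t

τ = M₀/F₀ = 26260/21110 = 1.244 yr; rate constant k = 1/τ.
New steady state M_∞ = F₁/k = F₁·τ = 9376 × 1.244 = 11663 t.
M(t) = M_∞ + (M₀ − M_∞)·e^(−t/τ); t/τ = 2.30/1.244 = 1.849, so e^(−t/τ) = 0.1574.
M(t) = 11663 + 14600 × 0.1574 = 13961 t.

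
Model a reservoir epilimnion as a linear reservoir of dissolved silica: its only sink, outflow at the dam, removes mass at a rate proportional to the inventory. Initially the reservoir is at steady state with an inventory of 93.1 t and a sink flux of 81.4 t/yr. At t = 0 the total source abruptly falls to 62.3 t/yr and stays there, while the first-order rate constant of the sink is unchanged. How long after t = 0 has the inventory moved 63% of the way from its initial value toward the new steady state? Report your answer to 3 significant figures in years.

τ = M₀/F₀ = 93.1/81.4 = 1.144 yr.
The remaining gap fraction is e^(−t/τ); 63% covered ⇒ e^(−t/τ) = 0.370.
t = −τ ln(0.370) = 1.144 × 0.9943 = 1.137 yr.

1.14 yr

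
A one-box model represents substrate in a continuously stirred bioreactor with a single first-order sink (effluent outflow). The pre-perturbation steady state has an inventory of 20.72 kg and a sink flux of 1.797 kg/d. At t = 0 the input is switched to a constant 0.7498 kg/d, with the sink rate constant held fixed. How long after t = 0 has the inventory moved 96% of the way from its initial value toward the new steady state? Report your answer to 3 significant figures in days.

τ = M₀/F₀ = 20.72/1.797 = 11.53 d.
The remaining gap fraction is e^(−t/τ); 96% covered ⇒ e^(−t/τ) = 0.0400.
t = −τ ln(0.0400) = 11.53 × 3.219 = 37.11 d.

37.1 d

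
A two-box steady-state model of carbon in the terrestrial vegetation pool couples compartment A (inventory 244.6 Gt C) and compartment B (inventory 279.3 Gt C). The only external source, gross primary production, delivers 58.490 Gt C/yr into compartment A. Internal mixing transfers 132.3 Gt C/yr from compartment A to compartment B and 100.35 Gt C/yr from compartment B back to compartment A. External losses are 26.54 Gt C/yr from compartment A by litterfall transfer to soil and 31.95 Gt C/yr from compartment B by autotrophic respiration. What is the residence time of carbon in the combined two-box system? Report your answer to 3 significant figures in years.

8.96 yr

Residence time in the combined system uses the total inventory and the total *external* removal — internal exchanges between the two boxes cancel.
M_total = 244.6 + 279.3 = 523.90 Gt C.
ΣF_external_out = 26.54 + 31.95 = 58.490 Gt C/yr.
τ = M_total / ΣF_ext = 523.90 / 58.490 = 8.957 yr.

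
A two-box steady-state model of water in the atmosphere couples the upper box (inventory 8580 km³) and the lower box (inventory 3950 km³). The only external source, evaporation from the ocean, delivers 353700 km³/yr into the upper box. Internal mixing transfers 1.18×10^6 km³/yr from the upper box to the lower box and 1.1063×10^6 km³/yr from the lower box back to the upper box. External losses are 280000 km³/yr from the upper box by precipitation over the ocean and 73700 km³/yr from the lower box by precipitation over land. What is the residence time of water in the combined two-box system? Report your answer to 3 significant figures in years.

Treat the two boxes together as one reservoir: the mixing fluxes between them are internal recycling, so τ = ΣM / Σ(external losses).
M_total = 8580 + 3950 = 12530 km³.
ΣF_external_out = 280000 + 73700 = 353700 km³/yr.
τ = M_total / ΣF_ext = 12530 / 353700 = 0.03543 yr.

0.0354 yr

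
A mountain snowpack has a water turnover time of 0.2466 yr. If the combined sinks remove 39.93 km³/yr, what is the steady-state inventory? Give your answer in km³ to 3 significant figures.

τ = M/F ⇒ M = τ × F = 0.2466 × 39.93 = 9.847 km³.

9.85 km³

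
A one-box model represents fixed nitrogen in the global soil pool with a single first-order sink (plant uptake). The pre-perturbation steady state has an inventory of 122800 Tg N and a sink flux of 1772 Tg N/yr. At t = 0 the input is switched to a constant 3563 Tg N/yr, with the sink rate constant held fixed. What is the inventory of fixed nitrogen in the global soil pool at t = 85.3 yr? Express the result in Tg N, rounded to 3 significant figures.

211000 Tg N

Residence time τ = M₀/F₀ = 69.30 yr. The eventual steady state is M_∞ = M₀·(F₁/F₀) = 122800 × 3563/1772 = 246920 Tg N.
The anomaly ΔM(t) = M(t) − M_∞ decays as ΔM₀·e^(−t/τ) with ΔM₀ = 122800 − 246920 = −124100 Tg N.
At t = 85.3 yr, e^(−t/τ) = e^(−1.231) = 0.2920, so ΔM = −36250 Tg N and M = 246920 − 36250 = 210670 Tg N.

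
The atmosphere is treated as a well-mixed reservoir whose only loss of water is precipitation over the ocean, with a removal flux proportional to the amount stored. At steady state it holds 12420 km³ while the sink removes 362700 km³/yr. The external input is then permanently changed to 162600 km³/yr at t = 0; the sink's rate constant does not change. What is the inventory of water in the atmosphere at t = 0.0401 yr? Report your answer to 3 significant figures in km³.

Residence time τ = M₀/F₀ = 0.03424 yr. The eventual steady state is M_∞ = M₀·(F₁/F₀) = 12420 × 162600/362700 = 5567.9 km³.
The anomaly ΔM(t) = M(t) − M_∞ decays as ΔM₀·e^(−t/τ) with ΔM₀ = 12420 − 5567.9 = 6852 km³.
At t = 0.0401 yr, e^(−t/τ) = e^(−1.171) = 0.3100, so ΔM = 2124 km³ and M = 5567.9 + 2124 = 7692.4 km³.

7690 km³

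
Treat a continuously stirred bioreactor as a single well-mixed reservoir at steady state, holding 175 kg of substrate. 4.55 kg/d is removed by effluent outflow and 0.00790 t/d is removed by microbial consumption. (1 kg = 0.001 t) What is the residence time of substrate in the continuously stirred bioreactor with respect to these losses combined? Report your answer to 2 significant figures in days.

Convert the microbial consumption flux: 0.00790 t/d = 7.900 kg/d.
Total removal = 4.550 + 7.900 = 12.450 kg/d.
τ = M / ΣF_out = 175 / 12.450 = 14.06 d.

14 d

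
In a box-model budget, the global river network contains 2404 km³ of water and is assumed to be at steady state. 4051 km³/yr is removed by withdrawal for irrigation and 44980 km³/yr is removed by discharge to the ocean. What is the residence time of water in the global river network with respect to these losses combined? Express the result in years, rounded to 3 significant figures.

0.0490 yr

Total removal = 4051 + 44980 = 49031 km³/yr.
τ = M / ΣF_out = 2404 / 49031 = 0.04903 yr.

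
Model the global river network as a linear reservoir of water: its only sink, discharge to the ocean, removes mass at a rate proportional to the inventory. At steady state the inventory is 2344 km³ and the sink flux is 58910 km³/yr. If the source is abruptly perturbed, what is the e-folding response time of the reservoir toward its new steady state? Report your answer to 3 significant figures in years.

For a linear reservoir the response time equals the residence time τ = M/F.
τ = 2344 / 58910 = 0.03979 yr.

0.0398 yr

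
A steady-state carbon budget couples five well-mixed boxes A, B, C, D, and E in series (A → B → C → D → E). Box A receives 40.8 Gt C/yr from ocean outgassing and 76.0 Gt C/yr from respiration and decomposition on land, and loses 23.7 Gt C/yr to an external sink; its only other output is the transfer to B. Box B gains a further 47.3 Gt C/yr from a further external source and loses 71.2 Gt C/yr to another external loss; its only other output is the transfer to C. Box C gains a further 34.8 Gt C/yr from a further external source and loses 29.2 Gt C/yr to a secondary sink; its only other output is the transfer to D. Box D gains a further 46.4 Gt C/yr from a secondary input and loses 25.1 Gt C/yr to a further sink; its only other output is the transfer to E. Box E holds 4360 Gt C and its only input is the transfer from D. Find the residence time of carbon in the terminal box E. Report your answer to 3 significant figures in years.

Box A: F(A→B) = (40.8 + 76.0) − 23.7 = 93.100 Gt C/yr.
Box B: F(B→C) = (93.100 + 47.3) − 71.2 = 69.200 Gt C/yr.
Box C: F(C→D) = (69.200 + 34.8) − 29.2 = 74.800 Gt C/yr.
Box D: F(D→E) = (74.800 + 46.4) − 25.1 = 96.100 Gt C/yr.
Box E throughput = its input = 96.100 Gt C/yr; τ = 4360 / 96.100 = 45.37 yr.

45.4 yr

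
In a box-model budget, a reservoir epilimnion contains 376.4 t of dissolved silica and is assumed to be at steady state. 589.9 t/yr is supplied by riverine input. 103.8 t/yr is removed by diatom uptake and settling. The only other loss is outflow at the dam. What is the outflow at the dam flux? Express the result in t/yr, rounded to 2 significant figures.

At steady state ΣF_in = ΣF_out.
ΣF_in = 589.90 t/yr.
Outflow at the dam flux = ΣF_in − (103.8) = 589.90 − 103.8 = 486.1 t/yr.

490 t/yr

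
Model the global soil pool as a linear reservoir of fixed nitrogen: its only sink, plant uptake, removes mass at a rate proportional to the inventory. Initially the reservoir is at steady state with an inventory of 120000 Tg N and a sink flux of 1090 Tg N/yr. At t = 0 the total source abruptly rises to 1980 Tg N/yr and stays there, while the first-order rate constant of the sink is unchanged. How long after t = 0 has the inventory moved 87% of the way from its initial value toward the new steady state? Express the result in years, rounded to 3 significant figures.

225 yr

τ = M₀/F₀ = 120000/1090 = 110.1 yr.
The remaining gap fraction is e^(−t/τ); 87% covered ⇒ e^(−t/τ) = 0.130.
t = −τ ln(0.130) = 110.1 × 2.040 = 224.6 yr.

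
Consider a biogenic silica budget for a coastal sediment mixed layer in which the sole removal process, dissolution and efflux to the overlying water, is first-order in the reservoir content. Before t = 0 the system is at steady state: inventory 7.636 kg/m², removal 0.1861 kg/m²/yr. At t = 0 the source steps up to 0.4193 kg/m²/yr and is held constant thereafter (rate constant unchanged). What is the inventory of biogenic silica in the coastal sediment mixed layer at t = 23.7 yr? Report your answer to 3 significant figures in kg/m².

11.8 kg/m²

τ = M₀/F₀ = 7.636/0.1861 = 41.03 yr; rate constant k = 1/τ.
New steady state M_∞ = F₁/k = F₁·τ = 0.4193 × 41.03 = 17.205 kg/m².
M(t) = M_∞ + (M₀ − M_∞)·e^(−t/τ); t/τ = 23.7/41.03 = 0.5776, so e^(−t/τ) = 0.5612.
M(t) = 17.205 − 9.569 × 0.5612 = 11.834 kg/m².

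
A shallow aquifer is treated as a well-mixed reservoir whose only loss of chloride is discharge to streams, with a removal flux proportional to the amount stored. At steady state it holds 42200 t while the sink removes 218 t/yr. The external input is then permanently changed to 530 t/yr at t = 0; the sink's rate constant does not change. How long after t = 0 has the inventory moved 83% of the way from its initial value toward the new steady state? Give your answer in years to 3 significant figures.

τ = M₀/F₀ = 42200/218 = 193.6 yr.
The remaining gap fraction is e^(−t/τ); 83% covered ⇒ e^(−t/τ) = 0.170.
t = −τ ln(0.170) = 193.6 × 1.772 = 343.0 yr.

343 yr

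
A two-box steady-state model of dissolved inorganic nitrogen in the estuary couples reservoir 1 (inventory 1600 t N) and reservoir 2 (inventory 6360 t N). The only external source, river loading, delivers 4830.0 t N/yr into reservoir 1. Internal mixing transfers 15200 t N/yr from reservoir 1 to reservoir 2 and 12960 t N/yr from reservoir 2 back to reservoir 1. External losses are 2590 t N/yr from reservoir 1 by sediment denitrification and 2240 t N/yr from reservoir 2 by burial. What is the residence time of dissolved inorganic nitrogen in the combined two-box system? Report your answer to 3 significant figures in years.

1.65 yr

Residence time in the combined system uses the total inventory and the total *external* removal — internal exchanges between the two boxes cancel.
M_total = 1600 + 6360 = 7960.0 t N.
ΣF_external_out = 2590 + 2240 = 4830.0 t N/yr.
τ = M_total / ΣF_ext = 7960.0 / 4830.0 = 1.648 yr.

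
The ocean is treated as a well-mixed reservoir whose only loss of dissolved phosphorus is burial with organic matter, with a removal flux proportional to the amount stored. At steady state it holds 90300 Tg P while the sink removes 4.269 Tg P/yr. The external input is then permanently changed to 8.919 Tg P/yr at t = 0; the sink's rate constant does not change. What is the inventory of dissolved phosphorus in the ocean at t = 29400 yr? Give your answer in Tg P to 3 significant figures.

164000 Tg P

τ = M₀/F₀ = 90300/4.269 = 21150 yr; rate constant k = 1/τ.
New steady state M_∞ = F₁/k = F₁·τ = 8.919 × 21150 = 188660 Tg P.
M(t) = M_∞ + (M₀ − M_∞)·e^(−t/τ); t/τ = 29400/21150 = 1.390, so e^(−t/τ) = 0.2491.
M(t) = 188660 − 98360 × 0.2491 = 164160 Tg P.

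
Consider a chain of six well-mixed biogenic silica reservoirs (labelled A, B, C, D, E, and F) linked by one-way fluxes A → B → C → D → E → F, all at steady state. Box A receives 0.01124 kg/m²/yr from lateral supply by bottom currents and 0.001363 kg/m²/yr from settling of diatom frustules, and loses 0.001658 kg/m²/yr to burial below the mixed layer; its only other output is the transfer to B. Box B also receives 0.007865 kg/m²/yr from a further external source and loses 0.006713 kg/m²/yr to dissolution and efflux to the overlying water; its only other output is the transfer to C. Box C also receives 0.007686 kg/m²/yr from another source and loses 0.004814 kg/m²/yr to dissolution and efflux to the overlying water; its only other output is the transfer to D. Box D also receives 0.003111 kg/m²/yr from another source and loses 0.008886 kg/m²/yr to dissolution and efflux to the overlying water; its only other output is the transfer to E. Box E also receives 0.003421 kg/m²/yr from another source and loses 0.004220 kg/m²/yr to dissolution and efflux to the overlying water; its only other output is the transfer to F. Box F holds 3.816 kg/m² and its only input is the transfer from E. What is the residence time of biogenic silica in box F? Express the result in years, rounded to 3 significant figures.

455 yr

Box A: F(A→B) = (0.01124 + 0.001363) − 0.001658 = 0.010945 kg/m²/yr.
Box B: F(B→C) = (0.010945 + 0.007865) − 0.006713 = 0.012097 kg/m²/yr.
Box C: F(C→D) = (0.012097 + 0.007686) − 0.004814 = 0.014969 kg/m²/yr.
Box D: F(D→E) = (0.014969 + 0.003111) − 0.008886 = 0.0091940 kg/m²/yr.
Box E: F(E→F) = (0.0091940 + 0.003421) − 0.004220 = 0.0083950 kg/m²/yr.
Box F throughput = its input = 0.0083950 kg/m²/yr; τ = 3.816 / 0.0083950 = 454.6 yr.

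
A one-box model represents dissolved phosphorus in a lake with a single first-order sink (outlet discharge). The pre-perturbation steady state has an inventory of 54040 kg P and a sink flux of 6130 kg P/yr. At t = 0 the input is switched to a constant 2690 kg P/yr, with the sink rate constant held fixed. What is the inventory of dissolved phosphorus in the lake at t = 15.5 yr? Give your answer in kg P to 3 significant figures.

τ = M₀/F₀ = 54040/6130 = 8.816 yr; rate constant k = 1/τ.
New steady state M_∞ = F₁/k = F₁·τ = 2690 × 8.816 = 23714 kg P.
M(t) = M_∞ + (M₀ − M_∞)·e^(−t/τ); t/τ = 15.5/8.816 = 1.758, so e^(−t/τ) = 0.1723.
M(t) = 23714 + 30330 × 0.1723 = 28941 kg P.

28900 kg P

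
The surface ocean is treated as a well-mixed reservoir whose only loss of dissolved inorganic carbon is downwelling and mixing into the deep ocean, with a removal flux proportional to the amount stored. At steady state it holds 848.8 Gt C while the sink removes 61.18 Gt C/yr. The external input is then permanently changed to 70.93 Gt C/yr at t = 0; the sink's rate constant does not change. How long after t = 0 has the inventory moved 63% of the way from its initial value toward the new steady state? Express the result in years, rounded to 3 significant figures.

τ = M₀/F₀ = 848.8/61.18 = 13.87 yr.
The remaining gap fraction is e^(−t/τ); 63% covered ⇒ e^(−t/τ) = 0.370.
t = −τ ln(0.370) = 13.87 × 0.9943 = 13.79 yr.

13.8 yr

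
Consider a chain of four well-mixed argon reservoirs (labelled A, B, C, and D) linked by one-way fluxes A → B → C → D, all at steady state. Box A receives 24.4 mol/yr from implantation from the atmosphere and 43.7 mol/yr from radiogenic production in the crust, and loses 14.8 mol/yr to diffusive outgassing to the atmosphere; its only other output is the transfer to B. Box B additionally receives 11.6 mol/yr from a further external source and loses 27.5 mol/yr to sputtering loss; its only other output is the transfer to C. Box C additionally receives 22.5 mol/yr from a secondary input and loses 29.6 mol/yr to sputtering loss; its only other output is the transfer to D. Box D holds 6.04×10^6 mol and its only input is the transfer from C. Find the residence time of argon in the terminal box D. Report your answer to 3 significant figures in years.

199000 yr

Box A: F(A→B) = (24.4 + 43.7) − 14.8 = 53.300 mol/yr.
Box B: F(B→C) = (53.300 + 11.6) − 27.5 = 37.400 mol/yr.
Box C: F(C→D) = (37.400 + 22.5) − 29.6 = 30.300 mol/yr.
Box D throughput = its input = 30.300 mol/yr; τ = 6.04×10^6 / 30.300 = 199300 yr.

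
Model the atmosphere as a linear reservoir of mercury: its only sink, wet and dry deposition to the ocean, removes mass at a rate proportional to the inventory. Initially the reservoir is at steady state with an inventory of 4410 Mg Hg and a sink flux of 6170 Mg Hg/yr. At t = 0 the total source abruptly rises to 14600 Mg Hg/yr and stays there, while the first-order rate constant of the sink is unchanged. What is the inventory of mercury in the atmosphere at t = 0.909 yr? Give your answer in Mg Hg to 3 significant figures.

Residence time τ = M₀/F₀ = 0.7147 yr. The eventual steady state is M_∞ = M₀·(F₁/F₀) = 4410 × 14600/6170 = 10435 Mg Hg.
The anomaly ΔM(t) = M(t) − M_∞ decays as ΔM₀·e^(−t/τ) with ΔM₀ = 4410 − 10435 = −6025 Mg Hg.
At t = 0.909 yr, e^(−t/τ) = e^(−1.272) = 0.2803, so ΔM = −1689 Mg Hg and M = 10435 − 1689 = 8746.2 Mg Hg.

8750 Mg Hg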